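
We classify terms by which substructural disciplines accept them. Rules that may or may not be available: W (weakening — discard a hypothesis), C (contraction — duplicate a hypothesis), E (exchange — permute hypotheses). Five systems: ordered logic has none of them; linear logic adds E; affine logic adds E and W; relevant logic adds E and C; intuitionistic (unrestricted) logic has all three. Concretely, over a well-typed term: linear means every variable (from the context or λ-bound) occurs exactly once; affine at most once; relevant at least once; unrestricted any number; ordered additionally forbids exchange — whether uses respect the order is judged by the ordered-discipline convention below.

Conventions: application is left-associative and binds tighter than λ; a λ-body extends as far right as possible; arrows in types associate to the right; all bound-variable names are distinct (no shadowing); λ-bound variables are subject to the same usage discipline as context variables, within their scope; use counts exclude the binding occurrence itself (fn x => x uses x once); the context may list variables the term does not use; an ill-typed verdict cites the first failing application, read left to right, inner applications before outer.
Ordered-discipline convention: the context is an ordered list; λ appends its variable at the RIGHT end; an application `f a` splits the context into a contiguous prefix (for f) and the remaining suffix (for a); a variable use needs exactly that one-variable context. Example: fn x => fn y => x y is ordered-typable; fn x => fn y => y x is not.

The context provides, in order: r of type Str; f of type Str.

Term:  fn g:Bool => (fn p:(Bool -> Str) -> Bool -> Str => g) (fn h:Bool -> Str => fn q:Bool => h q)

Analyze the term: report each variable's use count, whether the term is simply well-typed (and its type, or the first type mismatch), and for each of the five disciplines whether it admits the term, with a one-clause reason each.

usage: r: 0, f: 0, g [bound]: 1, p [bound]: 0, h [bound]: 1, q [bound]: 1
uses in reading order: g, h, q
typing: ✓ — Bool -> Bool
ordered ✗ (r, f, p never used (weakening))
linear ✗ (r, f, p never used (weakening))
affine ✓ (none of r, f, g, p, h, q used more than once)
relevant ✗ (r, f, p never used (weakening))
unrestricted ✓ (well-typed at Bool -> Bool; no restrictions here)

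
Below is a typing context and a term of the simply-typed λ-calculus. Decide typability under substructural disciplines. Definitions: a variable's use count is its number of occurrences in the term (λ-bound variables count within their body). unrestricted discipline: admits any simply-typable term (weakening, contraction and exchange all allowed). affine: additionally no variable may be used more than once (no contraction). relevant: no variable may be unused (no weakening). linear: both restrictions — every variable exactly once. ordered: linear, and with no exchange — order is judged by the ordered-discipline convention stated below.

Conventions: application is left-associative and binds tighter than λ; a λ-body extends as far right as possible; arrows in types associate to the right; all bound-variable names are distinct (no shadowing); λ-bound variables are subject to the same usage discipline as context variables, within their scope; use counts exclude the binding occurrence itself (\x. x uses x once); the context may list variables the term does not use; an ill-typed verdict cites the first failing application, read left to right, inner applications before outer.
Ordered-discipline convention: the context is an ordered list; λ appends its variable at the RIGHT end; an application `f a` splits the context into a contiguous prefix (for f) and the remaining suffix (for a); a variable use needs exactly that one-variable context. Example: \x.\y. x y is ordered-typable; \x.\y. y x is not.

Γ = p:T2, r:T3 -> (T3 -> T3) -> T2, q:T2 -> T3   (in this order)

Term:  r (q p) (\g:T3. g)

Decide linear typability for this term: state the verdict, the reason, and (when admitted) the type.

yes — single use per variable (p, r, q, g); term : T2
counts: p ×1, r ×1, q ×1, g (λ-bound) ×1
order of uses: r, q, p, g
typing: the term checks, with type T2
across the five disciplines: ordered ✗, linear ✓, affine ✓, relevant ✓, unrestricted ✓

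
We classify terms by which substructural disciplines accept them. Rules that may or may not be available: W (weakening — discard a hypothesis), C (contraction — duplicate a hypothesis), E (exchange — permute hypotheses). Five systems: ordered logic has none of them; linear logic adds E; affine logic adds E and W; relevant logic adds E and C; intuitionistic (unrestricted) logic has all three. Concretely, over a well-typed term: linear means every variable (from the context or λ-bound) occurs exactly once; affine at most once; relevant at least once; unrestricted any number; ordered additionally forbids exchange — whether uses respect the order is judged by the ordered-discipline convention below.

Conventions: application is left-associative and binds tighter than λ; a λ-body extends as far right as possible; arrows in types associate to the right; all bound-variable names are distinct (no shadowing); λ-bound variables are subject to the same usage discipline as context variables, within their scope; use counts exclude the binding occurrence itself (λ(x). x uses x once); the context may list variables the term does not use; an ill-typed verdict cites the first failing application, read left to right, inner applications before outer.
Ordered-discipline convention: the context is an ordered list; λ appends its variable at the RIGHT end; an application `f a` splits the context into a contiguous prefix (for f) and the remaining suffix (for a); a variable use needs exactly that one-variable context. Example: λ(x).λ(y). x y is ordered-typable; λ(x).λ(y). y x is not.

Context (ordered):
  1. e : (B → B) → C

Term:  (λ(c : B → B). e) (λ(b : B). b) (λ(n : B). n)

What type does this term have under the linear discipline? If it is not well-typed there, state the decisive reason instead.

not well-typed under linear — needs weakening: c unused
variable uses: e ×1; c [bound] ×0; b [bound] ×1; n [bound] ×1
uses in reading order: e, b, n
typing: well-typed — term : C
across the five disciplines: ordered ✗ · linear ✗ · affine ✓ · relevant ✗ · unrestricted ✓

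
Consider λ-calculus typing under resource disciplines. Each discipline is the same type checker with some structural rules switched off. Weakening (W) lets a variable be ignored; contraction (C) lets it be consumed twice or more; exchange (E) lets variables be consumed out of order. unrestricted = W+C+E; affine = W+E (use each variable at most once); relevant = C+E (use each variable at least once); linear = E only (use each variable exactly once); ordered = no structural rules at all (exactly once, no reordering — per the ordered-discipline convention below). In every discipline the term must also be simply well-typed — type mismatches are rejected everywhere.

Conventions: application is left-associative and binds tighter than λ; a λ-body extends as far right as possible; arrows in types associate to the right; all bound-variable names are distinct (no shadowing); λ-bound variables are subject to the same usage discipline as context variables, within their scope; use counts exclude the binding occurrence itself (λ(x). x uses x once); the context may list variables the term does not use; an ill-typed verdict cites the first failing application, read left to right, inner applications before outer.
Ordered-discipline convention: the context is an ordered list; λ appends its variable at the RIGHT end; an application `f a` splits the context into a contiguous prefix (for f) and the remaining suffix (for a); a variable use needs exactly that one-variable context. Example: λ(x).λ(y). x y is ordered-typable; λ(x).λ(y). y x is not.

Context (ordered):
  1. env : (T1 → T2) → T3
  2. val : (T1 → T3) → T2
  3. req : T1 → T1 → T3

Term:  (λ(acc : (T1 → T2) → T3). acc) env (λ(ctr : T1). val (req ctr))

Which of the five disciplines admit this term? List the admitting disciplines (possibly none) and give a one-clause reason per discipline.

admitted by: ordered, linear, affine, relevant, unrestricted
variable uses: env: 1, val: 1, req: 1, acc (bound): 1, ctr (bound): 1
left-to-right use order: acc, env, val, req, ctr
typing: well-typed — term : T3
ordered ✓ (one use each (env, val, req, acc, ctr); ordered split holds)
linear ✓ (exactly-once usage across env, val, req, acc, ctr)
affine ✓ (at most one use each (env, val, req, acc, ctr))
relevant ✓ (at least one use each (env, val, req, acc, ctr))
unrestricted ✓ (type-checks (T3) and nothing is barred)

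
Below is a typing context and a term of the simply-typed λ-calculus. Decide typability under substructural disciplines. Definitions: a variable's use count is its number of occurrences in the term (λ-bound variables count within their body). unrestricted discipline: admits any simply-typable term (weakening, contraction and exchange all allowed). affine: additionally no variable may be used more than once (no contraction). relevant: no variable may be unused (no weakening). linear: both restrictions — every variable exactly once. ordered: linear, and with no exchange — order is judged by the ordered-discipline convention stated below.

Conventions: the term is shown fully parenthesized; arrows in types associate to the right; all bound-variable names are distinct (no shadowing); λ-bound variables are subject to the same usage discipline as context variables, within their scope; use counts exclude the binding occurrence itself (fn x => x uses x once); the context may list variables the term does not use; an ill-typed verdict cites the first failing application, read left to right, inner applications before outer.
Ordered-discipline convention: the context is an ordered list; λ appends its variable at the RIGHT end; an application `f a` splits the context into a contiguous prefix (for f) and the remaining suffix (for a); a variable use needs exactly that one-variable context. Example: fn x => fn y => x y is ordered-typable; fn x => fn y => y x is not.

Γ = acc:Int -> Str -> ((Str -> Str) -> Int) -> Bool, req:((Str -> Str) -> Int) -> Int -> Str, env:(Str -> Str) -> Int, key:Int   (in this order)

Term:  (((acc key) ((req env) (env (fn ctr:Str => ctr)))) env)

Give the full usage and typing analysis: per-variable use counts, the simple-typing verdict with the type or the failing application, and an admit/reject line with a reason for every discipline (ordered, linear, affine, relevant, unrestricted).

use counts: acc: 1×; req: 1×; env: 3×; key: 1×; ctr (bound): 1×
uses in reading order: acc, key, req, env, env, ctr, env
typing: well-typed — term : Bool
ordered ✗ (repeated use of env ×3)
linear ✗ (repeated use of env ×3)
affine ✗ (repeated use of env ×3)
relevant ✓ (every one of acc, req, env, key, ctr appears)
unrestricted ✓ (type-checks (Bool) and nothing is barred)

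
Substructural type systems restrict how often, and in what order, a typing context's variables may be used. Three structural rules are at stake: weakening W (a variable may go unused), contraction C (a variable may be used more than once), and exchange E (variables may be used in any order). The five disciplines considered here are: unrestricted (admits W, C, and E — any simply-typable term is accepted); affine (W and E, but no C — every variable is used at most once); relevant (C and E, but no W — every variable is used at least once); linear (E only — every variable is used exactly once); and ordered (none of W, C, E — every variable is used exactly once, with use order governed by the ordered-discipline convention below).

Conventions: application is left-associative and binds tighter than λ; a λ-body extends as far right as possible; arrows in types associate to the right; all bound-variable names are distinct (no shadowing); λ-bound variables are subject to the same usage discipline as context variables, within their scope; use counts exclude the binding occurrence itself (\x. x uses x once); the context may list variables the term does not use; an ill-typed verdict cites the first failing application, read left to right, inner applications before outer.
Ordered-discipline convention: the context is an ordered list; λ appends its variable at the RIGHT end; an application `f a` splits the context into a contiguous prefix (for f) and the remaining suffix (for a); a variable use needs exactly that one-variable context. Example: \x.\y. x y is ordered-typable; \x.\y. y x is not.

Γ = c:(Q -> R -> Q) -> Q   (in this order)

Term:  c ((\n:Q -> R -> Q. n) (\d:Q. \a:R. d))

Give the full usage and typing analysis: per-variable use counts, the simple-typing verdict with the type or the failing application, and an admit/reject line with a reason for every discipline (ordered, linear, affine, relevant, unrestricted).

use counts: c: 1; n (λ-bound): 1; d (λ-bound): 1; a (λ-bound): 0
left-to-right use order: c, n, d
typing: ✓ — Q
ordered: ✗, unused: a — weakening required
linear: ✗, unused: a — weakening required
affine: ✓, none of c, n, d, a used more than once
relevant: ✗, unused: a — weakening required
unrestricted: ✓, well-typed at Q; no restrictions here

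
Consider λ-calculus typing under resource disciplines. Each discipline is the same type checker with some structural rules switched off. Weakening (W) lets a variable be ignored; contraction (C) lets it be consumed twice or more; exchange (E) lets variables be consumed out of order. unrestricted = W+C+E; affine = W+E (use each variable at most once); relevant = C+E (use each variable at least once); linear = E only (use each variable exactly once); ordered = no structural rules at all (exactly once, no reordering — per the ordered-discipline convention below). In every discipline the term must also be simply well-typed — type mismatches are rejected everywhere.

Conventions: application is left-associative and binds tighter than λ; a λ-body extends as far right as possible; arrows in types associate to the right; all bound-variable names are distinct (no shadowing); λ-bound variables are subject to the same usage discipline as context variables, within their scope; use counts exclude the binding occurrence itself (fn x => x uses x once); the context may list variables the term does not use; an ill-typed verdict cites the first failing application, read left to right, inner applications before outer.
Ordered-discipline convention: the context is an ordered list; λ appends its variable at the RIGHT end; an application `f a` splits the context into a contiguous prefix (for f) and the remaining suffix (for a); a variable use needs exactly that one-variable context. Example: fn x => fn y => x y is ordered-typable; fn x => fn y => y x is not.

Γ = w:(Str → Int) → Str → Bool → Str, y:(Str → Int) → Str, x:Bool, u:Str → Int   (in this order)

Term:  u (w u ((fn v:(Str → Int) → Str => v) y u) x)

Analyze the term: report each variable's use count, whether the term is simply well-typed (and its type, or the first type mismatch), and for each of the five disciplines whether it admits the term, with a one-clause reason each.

counts: w ×1, y ×1, x ×1, u ×3, v [bound] ×1
left-to-right use order: u, w, u, v, y, u, x
typing: well-typed — term : Int
ordered: ✗, repeated use of u ×3
linear: ✗, repeated use of u ×3
affine: ✗, repeated use of u ×3
relevant: ✓, at least one use each (w, y, x, u, v)
unrestricted: ✓, typability at Int is all that's needed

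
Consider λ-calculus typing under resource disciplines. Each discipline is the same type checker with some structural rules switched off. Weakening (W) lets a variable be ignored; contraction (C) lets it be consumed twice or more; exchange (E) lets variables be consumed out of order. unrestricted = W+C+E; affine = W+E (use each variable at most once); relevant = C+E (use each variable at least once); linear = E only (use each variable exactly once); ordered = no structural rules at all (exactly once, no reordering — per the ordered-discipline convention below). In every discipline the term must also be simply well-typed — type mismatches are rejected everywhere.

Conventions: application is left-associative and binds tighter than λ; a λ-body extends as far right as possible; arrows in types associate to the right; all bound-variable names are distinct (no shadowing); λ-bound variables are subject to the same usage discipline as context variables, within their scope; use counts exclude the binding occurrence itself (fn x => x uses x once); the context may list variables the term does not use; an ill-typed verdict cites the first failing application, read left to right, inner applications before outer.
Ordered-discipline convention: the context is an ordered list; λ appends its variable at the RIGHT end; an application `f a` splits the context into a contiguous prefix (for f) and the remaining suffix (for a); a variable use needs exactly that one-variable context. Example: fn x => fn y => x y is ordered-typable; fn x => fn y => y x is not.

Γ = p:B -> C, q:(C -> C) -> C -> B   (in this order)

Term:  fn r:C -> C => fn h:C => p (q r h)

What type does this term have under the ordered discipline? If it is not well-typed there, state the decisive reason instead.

term : (C -> C) -> C -> C
variable uses: p=1; q=1; r [bound]=1; h [bound]=1
use order (left to right): p, q, r, h
typing: the term checks, with type (C -> C) -> C -> C
summary: ordered ✓; linear ✓; affine ✓; relevant ✓; unrestricted ✓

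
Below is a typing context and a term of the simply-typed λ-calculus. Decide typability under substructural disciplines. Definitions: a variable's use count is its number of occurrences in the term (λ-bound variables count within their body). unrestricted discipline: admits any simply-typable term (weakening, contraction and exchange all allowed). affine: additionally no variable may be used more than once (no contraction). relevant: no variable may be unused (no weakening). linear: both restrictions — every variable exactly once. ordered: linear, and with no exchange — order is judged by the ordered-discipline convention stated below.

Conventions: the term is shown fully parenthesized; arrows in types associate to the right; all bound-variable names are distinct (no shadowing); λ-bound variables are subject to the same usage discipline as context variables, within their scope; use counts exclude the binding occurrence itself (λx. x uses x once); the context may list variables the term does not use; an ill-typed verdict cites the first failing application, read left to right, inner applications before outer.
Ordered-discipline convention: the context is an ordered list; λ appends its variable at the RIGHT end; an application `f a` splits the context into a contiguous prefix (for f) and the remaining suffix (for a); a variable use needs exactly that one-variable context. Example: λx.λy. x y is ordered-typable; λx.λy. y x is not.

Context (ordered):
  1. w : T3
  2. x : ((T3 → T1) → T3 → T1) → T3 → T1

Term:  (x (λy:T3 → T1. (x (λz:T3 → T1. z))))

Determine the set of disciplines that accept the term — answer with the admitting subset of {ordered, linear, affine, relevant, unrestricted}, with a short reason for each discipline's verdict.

accepted by: unrestricted
variable uses: w ×0; x ×2; y (λ-bound) ×0; z (λ-bound) ×1
uses in reading order: x, x, z
typing: ✓ — T3 → T1
ordered: ✗ — needs contraction — x ×2; w, y left unused
linear: ✗ — needs contraction — x ×2; w, y left unused
affine: ✗ — needs contraction — x ×2
relevant: ✗ — w, y left unused
unrestricted: ✓ — type-checks (T3 → T1) and nothing is barred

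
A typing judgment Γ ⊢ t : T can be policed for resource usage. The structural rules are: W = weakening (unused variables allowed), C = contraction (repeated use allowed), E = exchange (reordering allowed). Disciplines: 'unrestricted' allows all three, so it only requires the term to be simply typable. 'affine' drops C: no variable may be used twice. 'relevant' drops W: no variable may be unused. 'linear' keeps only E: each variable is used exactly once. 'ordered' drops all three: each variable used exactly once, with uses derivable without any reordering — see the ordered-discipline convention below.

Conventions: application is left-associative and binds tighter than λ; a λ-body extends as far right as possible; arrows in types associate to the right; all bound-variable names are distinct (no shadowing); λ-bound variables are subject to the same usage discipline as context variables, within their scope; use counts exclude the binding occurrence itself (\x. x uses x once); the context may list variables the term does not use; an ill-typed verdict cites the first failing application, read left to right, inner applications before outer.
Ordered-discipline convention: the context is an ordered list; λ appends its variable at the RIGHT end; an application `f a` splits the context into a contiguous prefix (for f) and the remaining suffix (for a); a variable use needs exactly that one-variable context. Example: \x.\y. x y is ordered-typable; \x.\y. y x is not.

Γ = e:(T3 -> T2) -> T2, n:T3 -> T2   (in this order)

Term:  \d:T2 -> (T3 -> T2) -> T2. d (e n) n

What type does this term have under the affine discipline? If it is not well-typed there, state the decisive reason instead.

not well-typed under affine — n ×2 used more than once (contraction)
use counts: e=1; n=2; d [bound]=1
uses in reading order: d, e, n, n
typing: well-typed — term : (T2 -> (T3 -> T2) -> T2) -> T2
all disciplines: ordered ✗ | linear ✗ | affine ✗ | relevant ✓ | unrestricted ✓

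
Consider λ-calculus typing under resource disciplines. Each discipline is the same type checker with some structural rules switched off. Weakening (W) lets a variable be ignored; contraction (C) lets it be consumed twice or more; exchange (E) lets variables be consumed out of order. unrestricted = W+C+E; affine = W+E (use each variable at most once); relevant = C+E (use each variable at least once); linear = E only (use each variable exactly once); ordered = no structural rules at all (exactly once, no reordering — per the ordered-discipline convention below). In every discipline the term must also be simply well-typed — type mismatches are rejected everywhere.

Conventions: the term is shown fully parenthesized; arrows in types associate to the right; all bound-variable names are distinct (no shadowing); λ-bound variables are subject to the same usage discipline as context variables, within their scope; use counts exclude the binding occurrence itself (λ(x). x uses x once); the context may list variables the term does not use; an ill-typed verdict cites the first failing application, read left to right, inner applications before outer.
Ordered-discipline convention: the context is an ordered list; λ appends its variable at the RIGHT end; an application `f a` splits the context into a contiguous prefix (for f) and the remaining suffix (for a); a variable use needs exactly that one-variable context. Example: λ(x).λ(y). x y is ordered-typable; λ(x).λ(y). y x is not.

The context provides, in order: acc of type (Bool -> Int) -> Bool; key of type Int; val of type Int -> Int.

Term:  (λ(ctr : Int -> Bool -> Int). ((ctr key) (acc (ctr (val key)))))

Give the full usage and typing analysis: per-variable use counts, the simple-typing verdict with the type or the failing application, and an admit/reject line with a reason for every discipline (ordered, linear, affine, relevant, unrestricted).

use counts: acc: 1, key: 2, val: 1, ctr (λ-bound): 2
left-to-right use order: ctr, key, acc, ctr, val, key
typing: ✓ — (Int -> Bool -> Int) -> Int
ordered: ✗ — repeated use of key ×2, ctr ×2
linear: ✗ — repeated use of key ×2, ctr ×2
affine: ✗ — repeated use of key ×2, ctr ×2
relevant: ✓ — every one of acc, key, val, ctr appears
unrestricted: ✓ — type-checks ((Int -> Bool -> Int) -> Int) and nothing is barred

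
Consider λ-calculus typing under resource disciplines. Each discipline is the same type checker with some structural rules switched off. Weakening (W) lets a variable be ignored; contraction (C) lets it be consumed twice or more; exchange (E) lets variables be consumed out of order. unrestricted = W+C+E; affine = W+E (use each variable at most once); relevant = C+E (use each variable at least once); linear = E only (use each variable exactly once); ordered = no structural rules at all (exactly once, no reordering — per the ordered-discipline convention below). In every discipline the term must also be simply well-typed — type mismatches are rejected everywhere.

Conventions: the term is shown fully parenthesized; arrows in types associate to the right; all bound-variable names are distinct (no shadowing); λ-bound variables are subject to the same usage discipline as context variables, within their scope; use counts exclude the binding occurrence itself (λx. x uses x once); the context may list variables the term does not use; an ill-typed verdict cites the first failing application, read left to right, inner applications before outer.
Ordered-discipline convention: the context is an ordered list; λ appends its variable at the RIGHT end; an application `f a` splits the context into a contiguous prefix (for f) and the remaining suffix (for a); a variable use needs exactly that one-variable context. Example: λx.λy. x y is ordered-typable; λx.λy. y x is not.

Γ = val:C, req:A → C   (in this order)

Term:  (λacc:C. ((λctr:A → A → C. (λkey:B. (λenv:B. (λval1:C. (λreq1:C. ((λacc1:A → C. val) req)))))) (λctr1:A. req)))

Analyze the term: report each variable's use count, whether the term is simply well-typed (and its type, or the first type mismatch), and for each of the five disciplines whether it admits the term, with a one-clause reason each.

variable uses: val: 1×, req: 2×, acc [bound]: 0×, ctr [bound]: 0×, key [bound]: 0×, env [bound]: 0×, val1 [bound]: 0×, req1 [bound]: 0×, acc1 [bound]: 0×, ctr1 [bound]: 0×
use order (left to right): val, req, req
typing: ✓ — C → B → B → C → C → C
ordered: ✗, needs contraction — req ×2; unused: acc, ctr, key, env, val1, req1, acc1, ctr1 — weakening required
linear: ✗, needs contraction — req ×2; unused: acc, ctr, key, env, val1, req1, acc1, ctr1 — weakening required
affine: ✗, needs contraction — req ×2
relevant: ✗, unused: acc, ctr, key, env, val1, req1, acc1, ctr1 — weakening required
unrestricted: ✓, typability at C → B → B → C → C → C is all that's needed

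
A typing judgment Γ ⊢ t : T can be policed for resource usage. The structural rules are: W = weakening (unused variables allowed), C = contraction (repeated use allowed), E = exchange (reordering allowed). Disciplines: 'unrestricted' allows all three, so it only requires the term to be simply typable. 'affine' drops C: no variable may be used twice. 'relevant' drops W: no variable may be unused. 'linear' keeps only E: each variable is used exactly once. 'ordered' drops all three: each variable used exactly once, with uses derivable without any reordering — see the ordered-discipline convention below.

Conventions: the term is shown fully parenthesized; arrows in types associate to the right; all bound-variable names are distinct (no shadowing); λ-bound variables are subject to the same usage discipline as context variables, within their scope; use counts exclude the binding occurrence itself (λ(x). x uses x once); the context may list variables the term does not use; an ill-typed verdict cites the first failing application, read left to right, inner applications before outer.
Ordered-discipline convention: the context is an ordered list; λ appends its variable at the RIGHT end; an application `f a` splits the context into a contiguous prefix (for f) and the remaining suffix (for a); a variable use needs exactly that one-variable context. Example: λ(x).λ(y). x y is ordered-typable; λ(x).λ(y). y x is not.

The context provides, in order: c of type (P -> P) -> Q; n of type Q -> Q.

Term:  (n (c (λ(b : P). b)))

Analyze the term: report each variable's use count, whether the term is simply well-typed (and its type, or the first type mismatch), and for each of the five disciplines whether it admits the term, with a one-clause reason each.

usage: c: 1, n: 1, b (bound): 1
uses in reading order: n, c, b
typing: the term checks, with type Q
ordered ✗ (needs exchange: uses follow n, c, b)
linear ✓ (exactly-once usage across c, n, b)
affine ✓ (c, n, b: no repeats, contraction unneeded)
relevant ✓ (none of c, n, b goes unused)
unrestricted ✓ (type-checks (Q) and nothing is barred)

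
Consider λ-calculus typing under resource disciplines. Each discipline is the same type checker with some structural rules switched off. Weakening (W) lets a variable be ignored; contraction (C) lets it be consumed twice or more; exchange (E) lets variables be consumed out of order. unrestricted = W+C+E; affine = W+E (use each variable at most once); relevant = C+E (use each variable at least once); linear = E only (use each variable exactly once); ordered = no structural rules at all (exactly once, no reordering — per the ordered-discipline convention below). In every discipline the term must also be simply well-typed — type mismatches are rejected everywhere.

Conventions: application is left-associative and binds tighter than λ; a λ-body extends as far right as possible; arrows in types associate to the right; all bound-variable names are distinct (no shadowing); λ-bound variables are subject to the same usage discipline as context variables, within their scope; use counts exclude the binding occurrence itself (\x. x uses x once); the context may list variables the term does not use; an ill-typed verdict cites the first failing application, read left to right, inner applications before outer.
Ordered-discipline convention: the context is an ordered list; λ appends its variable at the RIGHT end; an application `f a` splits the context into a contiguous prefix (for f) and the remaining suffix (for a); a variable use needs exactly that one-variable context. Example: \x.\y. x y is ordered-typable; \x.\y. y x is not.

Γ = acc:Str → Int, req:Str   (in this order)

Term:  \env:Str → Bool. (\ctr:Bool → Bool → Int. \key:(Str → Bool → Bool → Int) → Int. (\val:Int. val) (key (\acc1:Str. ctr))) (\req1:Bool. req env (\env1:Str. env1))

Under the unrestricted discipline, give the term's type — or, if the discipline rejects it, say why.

not well-typed under unrestricted — the type mismatch rejects it
usage: acc: 0×; req: 1×; env (λ-bound): 1×; ctr (λ-bound): 1×; key (λ-bound): 1×; val (λ-bound): 1×; acc1 (λ-bound): 0×; req1 (λ-bound): 0×; env1 (λ-bound): 1×
use order (left to right): val, key, ctr, req, env, env1
typing: ill-typed: non-arrow in function slot: Str
summary: ordered ✗; linear ✗; affine ✗; relevant ✗; unrestricted ✗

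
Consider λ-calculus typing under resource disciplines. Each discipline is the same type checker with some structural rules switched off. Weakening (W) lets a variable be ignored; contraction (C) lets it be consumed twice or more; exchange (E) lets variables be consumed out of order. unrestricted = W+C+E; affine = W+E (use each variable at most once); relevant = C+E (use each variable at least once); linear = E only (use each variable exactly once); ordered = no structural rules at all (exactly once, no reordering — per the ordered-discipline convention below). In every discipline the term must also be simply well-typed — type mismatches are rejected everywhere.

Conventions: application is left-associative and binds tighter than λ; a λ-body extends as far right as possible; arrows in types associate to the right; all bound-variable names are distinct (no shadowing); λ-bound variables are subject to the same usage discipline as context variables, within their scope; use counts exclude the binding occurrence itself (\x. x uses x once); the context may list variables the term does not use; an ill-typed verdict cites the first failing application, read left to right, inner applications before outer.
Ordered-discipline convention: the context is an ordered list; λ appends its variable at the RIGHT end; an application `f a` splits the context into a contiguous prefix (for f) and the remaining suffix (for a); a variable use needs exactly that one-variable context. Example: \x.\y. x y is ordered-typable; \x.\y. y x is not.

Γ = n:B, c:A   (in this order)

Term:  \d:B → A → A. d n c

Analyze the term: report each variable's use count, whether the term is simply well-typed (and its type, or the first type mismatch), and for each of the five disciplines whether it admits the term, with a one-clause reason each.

use counts: n: 1, c: 1, d (bound): 1
order of uses: d, n, c
typing: the term checks, with type (B → A → A) → A
ordered: ✗, needs exchange: uses follow d, n, c
linear: ✓, n, c, d: one use apiece
affine: ✓, none of n, c, d used more than once
relevant: ✓, none of n, c, d goes unused
unrestricted: ✓, typability at (B → A → A) → A is all that's needed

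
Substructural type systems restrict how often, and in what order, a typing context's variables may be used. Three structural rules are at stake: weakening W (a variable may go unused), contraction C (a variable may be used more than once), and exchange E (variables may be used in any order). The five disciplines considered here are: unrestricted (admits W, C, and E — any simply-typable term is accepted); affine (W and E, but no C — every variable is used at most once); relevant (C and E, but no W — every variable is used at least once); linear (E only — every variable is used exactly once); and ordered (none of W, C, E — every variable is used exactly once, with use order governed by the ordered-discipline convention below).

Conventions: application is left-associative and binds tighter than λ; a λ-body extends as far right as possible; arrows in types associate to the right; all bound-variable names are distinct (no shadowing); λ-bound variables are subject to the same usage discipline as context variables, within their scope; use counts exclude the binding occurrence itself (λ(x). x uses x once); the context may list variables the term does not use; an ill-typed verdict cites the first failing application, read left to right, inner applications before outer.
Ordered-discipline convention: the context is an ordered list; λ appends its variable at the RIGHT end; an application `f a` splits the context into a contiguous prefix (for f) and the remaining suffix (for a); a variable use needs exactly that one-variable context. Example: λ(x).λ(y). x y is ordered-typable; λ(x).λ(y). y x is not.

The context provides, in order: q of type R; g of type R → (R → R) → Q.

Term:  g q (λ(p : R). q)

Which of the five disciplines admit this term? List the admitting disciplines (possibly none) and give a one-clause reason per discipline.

accepted by: unrestricted
usage: q: 2×, g: 1×, p (bound): 0×
use order (left to right): g, q, q
typing: ✓ — Q
ordered: ✗, q ×2 used more than once (contraction); unused: p — weakening required
linear: ✗, q ×2 used more than once (contraction); unused: p — weakening required
affine: ✗, q ×2 used more than once (contraction)
relevant: ✗, unused: p — weakening required
unrestricted: ✓, type-checks (Q) and nothing is barred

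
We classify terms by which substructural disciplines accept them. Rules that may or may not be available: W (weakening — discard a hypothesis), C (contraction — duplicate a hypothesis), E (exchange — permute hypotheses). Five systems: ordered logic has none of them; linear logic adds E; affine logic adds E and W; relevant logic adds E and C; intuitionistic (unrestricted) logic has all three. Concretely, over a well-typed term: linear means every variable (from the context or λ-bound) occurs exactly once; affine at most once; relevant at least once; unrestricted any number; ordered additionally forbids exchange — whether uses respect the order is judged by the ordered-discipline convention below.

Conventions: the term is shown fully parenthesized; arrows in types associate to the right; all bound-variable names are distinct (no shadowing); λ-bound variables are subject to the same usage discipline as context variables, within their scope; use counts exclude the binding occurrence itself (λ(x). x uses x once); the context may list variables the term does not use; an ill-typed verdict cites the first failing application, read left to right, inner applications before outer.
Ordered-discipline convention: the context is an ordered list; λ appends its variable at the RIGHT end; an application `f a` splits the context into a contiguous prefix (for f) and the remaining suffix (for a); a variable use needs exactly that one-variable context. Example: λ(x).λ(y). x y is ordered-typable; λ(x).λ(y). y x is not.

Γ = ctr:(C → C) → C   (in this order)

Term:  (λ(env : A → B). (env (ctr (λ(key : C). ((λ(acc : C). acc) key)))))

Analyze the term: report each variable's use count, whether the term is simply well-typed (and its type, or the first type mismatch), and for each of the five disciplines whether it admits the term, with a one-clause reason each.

use counts: ctr ×1, env (bound) ×1, key (bound) ×1, acc (bound) ×1
use order (left to right): env, ctr, acc, key
typing: ill-typed: an application expects A but receives C
ordered ✗ (the type mismatch rejects it)
linear ✗ (not simply typable)
affine ✗ (fails simple typing)
relevant ✗ (a type mismatch blocks all five)
unrestricted ✗ (the type mismatch rejects it)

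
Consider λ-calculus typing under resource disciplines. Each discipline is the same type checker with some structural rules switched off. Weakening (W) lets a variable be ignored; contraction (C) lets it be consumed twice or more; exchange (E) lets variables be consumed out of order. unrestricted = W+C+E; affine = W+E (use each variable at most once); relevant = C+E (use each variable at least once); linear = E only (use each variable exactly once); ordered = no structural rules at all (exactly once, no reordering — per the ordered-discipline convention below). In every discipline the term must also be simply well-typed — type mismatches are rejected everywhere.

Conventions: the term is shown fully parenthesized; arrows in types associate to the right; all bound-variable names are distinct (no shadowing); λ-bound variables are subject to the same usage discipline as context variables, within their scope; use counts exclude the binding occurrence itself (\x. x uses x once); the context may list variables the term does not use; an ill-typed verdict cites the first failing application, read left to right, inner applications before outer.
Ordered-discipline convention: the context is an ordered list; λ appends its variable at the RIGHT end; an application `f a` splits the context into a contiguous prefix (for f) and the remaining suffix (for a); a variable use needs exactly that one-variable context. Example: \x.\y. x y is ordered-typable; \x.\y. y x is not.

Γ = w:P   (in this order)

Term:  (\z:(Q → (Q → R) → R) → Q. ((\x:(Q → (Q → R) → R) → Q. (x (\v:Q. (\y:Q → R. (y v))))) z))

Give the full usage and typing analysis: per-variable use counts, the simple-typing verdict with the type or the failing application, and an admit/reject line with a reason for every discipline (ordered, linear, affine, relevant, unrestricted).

counts: w ×0; z (λ-bound) ×1; x (λ-bound) ×1; v (λ-bound) ×1; y (λ-bound) ×1
left-to-right use order: x, y, v, z
typing: ✓ — ((Q → (Q → R) → R) → Q) → Q
ordered: ✗, needs weakening: w unused
linear: ✗, needs weakening: w unused
affine: ✓, no duplicate uses among w, z, x, v, y
relevant: ✗, needs weakening: w unused
unrestricted: ✓, well-typed at ((Q → (Q → R) → R) → Q) → Q; no restrictions here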